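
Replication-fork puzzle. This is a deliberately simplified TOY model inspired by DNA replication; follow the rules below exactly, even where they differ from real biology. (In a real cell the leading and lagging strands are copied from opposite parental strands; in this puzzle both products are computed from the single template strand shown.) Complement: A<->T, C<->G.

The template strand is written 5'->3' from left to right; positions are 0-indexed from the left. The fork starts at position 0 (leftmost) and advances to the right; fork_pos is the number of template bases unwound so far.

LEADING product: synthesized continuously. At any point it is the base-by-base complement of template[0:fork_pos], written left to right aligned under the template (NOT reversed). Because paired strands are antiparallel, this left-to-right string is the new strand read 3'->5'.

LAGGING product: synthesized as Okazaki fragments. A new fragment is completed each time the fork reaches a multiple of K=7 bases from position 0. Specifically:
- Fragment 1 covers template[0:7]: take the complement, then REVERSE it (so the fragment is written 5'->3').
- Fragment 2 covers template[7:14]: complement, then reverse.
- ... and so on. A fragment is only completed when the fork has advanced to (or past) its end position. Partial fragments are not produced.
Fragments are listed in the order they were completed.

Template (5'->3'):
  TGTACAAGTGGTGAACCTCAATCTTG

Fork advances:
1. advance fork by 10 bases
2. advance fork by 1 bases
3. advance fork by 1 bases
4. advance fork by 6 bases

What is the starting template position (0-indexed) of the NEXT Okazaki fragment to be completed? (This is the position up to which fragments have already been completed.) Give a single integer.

Step 1: advance 10 -> fork_pos = 0 + 10 = 10. Reached multiple(s) of 7: 7 -> fragment 1 completed (1 total).
Step 2: advance 1 -> fork_pos = 10 + 1 = 11. Next multiple of 7 is 14 (not reached); still 1 fragment(s).
Step 3: advance 1 -> fork_pos = 11 + 1 = 12. Next multiple of 7 is 14 (not reached); still 1 fragment(s).
Step 4: advance 6 -> fork_pos = 12 + 6 = 18. Reached multiple(s) of 7: 14 -> fragment 2 completed (2 total).
2 fragment(s) completed, covering template[0:14] (2 x 7 = 14). The next fragment, fragment 3, covers template[14:21], so it starts at position 14.

Answer: 14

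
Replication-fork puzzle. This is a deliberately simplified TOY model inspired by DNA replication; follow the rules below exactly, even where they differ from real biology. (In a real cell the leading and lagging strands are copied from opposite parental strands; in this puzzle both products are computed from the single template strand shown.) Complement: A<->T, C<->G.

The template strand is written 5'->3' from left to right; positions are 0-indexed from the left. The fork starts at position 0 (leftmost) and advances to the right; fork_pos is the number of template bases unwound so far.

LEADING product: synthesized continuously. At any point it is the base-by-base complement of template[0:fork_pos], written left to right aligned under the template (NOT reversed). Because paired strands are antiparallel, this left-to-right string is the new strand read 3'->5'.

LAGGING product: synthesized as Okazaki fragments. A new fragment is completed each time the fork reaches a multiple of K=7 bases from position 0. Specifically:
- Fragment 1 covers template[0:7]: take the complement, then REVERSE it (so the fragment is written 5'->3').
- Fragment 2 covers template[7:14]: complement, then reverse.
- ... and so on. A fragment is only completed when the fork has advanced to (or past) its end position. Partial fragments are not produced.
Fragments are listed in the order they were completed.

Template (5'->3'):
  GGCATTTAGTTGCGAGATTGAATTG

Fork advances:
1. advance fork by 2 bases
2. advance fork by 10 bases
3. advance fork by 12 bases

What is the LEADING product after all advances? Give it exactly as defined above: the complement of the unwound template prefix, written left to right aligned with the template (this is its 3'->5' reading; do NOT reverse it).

Answer: CCGTAAATCAACGCTCTAACTTAA

Derivation:
Step 1: advance 2 -> fork_pos = 0 + 2 = 2.
Step 2: advance 10 -> fork_pos = 2 + 10 = 12.
Step 3: advance 12 -> fork_pos = 12 + 12 = 24.
Unwound prefix: template[0:24] = GGCATTTAGTTGCGAGATTGAATT
Complement it base by base (A<->T, C<->G), keeping left-to-right order:
  [0:5] GGCAT -> CCGTA
  [5:10] TTAGT -> AATCA
  [10:15] TGCGA -> ACGCT
  [15:20] GATTG -> CTAAC
  [20:24] AATT -> TTAA
Concatenate: CCGTAAATCAACGCTCTAACTTAA (length 24; written aligned with the template, i.e. 3'->5').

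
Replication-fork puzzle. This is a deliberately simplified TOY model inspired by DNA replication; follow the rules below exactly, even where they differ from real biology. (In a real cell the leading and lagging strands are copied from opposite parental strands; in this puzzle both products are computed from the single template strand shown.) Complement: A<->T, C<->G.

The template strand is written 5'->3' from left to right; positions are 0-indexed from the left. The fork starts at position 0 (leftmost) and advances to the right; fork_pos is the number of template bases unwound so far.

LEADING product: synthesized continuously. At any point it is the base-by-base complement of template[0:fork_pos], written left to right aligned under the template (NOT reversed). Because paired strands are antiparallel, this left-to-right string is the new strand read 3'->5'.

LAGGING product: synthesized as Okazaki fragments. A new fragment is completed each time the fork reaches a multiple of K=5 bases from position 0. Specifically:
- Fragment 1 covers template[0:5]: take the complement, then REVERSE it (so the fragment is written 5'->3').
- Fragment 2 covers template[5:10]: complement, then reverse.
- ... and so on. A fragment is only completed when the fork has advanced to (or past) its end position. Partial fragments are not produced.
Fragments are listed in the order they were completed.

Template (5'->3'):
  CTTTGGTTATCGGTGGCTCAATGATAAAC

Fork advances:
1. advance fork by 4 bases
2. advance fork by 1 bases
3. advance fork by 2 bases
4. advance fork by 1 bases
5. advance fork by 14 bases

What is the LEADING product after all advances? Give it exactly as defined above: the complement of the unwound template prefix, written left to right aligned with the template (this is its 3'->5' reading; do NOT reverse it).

Answer: GAAACCAATAGCCACCGAGTTA

Derivation:
Step 1: advance 4 -> fork_pos = 0 + 4 = 4.
Step 2: advance 1 -> fork_pos = 4 + 1 = 5.
Step 3: advance 2 -> fork_pos = 5 + 2 = 7.
Step 4: advance 1 -> fork_pos = 7 + 1 = 8.
Step 5: advance 14 -> fork_pos = 8 + 14 = 22.
Unwound prefix: template[0:22] = CTTTGGTTATCGGTGGCTCAAT
Complement it base by base (A<->T, C<->G), keeping left-to-right order:
  [0:5] CTTTG -> GAAAC
  [5:10] GTTAT -> CAATA
  [10:15] CGGTG -> GCCAC
  [15:20] GCTCA -> CGAGT
  [20:22] AT -> TA
Concatenate: GAAACCAATAGCCACCGAGTTA (length 22; written aligned with the template, i.e. 3'->5').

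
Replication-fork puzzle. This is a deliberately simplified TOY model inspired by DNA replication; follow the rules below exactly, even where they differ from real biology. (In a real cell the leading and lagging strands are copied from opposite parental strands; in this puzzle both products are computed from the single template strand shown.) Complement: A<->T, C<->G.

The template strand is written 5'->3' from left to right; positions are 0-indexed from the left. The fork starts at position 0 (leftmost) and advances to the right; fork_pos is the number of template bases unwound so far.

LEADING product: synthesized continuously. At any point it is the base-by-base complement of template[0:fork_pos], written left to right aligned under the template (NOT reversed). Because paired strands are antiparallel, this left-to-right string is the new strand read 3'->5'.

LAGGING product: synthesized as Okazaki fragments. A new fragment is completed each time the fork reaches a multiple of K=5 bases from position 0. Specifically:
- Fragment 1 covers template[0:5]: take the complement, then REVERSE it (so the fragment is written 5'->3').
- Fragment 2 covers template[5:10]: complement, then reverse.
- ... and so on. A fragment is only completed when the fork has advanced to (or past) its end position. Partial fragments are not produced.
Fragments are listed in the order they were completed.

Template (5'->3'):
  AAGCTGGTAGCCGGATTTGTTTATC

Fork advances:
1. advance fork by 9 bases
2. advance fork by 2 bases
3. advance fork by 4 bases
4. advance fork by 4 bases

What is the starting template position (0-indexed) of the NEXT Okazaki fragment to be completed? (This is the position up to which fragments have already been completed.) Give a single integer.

Answer: 15

Derivation:
Step 1: advance 9 -> fork_pos = 0 + 9 = 9. Reached multiple(s) of 5: 5 -> fragment 1 completed (1 total).
Step 2: advance 2 -> fork_pos = 9 + 2 = 11. Reached multiple(s) of 5: 10 -> fragment 2 completed (2 total).
Step 3: advance 4 -> fork_pos = 11 + 4 = 15. Reached multiple(s) of 5: 15 -> fragment 3 completed (3 total).
Step 4: advance 4 -> fork_pos = 15 + 4 = 19. Next multiple of 5 is 20 (not reached); still 3 fragment(s).
3 fragment(s) completed, covering template[0:15] (3 x 5 = 15). The next fragment, fragment 4, covers template[15:20], so it starts at position 15.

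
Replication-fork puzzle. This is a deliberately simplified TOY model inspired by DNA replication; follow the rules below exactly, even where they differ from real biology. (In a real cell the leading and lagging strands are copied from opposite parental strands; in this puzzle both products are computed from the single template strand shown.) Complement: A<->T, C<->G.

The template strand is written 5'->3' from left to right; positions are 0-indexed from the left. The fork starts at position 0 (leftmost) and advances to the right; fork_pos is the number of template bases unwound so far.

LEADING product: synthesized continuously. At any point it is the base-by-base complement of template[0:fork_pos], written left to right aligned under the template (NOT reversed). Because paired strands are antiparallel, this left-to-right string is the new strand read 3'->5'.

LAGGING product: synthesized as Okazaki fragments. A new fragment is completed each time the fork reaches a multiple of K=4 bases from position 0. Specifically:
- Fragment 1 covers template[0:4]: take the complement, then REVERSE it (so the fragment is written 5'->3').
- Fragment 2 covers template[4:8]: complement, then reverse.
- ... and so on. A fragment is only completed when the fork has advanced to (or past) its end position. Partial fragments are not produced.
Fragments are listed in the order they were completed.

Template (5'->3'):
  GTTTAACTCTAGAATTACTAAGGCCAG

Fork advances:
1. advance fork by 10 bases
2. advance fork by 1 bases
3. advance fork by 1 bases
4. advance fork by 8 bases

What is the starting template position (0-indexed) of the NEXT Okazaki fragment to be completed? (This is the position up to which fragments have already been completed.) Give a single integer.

Step 1: advance 10 -> fork_pos = 0 + 10 = 10. Reached multiple(s) of 4: 4, 8 -> fragments 1-2 completed (2 total).
Step 2: advance 1 -> fork_pos = 10 + 1 = 11. Next multiple of 4 is 12 (not reached); still 2 fragment(s).
Step 3: advance 1 -> fork_pos = 11 + 1 = 12. Reached multiple(s) of 4: 12 -> fragment 3 completed (3 total).
Step 4: advance 8 -> fork_pos = 12 + 8 = 20. Reached multiple(s) of 4: 16, 20 -> fragments 4-5 completed (5 total).
5 fragment(s) completed, covering template[0:20] (5 x 4 = 20). The next fragment, fragment 6, covers template[20:24], so it starts at position 20.

Answer: 20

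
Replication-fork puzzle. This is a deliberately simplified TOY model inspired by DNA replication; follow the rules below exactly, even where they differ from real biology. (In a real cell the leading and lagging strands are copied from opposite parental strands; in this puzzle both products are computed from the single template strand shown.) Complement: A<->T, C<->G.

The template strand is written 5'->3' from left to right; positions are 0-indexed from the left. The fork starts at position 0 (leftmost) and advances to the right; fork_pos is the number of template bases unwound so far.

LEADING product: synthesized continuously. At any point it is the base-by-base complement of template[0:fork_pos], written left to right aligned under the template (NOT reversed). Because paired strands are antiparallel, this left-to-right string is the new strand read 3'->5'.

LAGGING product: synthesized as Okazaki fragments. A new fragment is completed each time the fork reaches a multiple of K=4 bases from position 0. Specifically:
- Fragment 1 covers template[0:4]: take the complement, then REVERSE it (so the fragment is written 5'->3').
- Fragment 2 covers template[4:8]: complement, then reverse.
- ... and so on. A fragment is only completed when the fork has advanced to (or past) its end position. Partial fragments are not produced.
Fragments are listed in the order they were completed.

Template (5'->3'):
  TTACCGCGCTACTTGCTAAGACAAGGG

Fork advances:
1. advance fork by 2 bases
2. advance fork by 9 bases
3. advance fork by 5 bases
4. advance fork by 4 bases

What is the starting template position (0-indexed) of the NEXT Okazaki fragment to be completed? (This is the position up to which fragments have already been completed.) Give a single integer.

Step 1: advance 2 -> fork_pos = 0 + 2 = 2. Next multiple of 4 is 4 (not reached); still 0 fragment(s).
Step 2: advance 9 -> fork_pos = 2 + 9 = 11. Reached multiple(s) of 4: 4, 8 -> fragments 1-2 completed (2 total).
Step 3: advance 5 -> fork_pos = 11 + 5 = 16. Reached multiple(s) of 4: 12, 16 -> fragments 3-4 completed (4 total).
Step 4: advance 4 -> fork_pos = 16 + 4 = 20. Reached multiple(s) of 4: 20 -> fragment 5 completed (5 total).
5 fragment(s) completed, covering template[0:20] (5 x 4 = 20). The next fragment, fragment 6, covers template[20:24], so it starts at position 20.

Answer: 20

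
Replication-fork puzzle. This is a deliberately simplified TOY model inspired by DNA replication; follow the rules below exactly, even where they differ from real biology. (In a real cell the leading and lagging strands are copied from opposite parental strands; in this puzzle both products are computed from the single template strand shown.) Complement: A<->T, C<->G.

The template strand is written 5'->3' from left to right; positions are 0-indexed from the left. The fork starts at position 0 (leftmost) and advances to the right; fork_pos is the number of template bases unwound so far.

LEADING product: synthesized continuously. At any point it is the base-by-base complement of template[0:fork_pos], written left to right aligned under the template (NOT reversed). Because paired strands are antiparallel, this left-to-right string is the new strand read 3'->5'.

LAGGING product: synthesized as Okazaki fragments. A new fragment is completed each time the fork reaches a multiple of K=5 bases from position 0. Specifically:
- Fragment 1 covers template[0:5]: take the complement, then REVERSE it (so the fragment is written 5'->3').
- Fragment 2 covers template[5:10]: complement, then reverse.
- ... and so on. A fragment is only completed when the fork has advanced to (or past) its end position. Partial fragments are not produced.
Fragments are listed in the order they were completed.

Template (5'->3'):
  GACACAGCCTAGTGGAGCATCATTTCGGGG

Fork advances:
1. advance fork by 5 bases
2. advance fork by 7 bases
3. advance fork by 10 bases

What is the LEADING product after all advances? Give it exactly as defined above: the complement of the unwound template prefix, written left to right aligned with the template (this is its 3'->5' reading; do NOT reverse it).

Step 1: advance 5 -> fork_pos = 0 + 5 = 5.
Step 2: advance 7 -> fork_pos = 5 + 7 = 12.
Step 3: advance 10 -> fork_pos = 12 + 10 = 22.
Unwound prefix: template[0:22] = GACACAGCCTAGTGGAGCATCA
Complement it base by base (A<->T, C<->G), keeping left-to-right order:
  [0:5] GACAC -> CTGTG
  [5:10] AGCCT -> TCGGA
  [10:15] AGTGG -> TCACC
  [15:20] AGCAT -> TCGTA
  [20:22] CA -> GT
Concatenate: CTGTGTCGGATCACCTCGTAGT (length 22; written aligned with the template, i.e. 3'->5').

Answer: CTGTGTCGGATCACCTCGTAGT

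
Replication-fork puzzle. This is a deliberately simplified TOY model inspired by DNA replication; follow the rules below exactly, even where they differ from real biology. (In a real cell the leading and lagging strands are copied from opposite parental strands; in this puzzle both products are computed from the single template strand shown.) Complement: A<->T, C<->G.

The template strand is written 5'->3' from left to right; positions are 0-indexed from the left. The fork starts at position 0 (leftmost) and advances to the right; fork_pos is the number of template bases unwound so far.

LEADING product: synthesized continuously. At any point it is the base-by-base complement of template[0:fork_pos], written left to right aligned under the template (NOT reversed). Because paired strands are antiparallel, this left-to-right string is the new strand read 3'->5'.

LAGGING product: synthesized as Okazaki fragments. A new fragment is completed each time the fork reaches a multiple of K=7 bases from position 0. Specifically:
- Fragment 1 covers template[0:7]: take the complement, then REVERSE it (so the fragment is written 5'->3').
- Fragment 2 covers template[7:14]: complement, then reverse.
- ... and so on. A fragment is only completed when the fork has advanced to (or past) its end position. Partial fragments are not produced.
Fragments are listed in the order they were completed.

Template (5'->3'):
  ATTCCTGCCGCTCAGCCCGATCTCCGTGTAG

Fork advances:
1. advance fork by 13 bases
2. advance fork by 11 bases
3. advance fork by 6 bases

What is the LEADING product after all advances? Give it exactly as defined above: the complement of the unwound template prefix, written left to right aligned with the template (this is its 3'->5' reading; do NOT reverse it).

Answer: TAAGGACGGCGAGTCGGGCTAGAGGCACAT

Derivation:
Step 1: advance 13 -> fork_pos = 0 + 13 = 13.
Step 2: advance 11 -> fork_pos = 13 + 11 = 24.
Step 3: advance 6 -> fork_pos = 24 + 6 = 30.
Unwound prefix: template[0:30] = ATTCCTGCCGCTCAGCCCGATCTCCGTGTA
Complement it base by base (A<->T, C<->G), keeping left-to-right order:
  [0:5] ATTCC -> TAAGG
  [5:10] TGCCG -> ACGGC
  [10:15] CTCAG -> GAGTC
  [15:20] CCCGA -> GGGCT
  [20:25] TCTCC -> AGAGG
  [25:30] GTGTA -> CACAT
Concatenate: TAAGGACGGCGAGTCGGGCTAGAGGCACAT (length 30; written aligned with the template, i.e. 3'->5').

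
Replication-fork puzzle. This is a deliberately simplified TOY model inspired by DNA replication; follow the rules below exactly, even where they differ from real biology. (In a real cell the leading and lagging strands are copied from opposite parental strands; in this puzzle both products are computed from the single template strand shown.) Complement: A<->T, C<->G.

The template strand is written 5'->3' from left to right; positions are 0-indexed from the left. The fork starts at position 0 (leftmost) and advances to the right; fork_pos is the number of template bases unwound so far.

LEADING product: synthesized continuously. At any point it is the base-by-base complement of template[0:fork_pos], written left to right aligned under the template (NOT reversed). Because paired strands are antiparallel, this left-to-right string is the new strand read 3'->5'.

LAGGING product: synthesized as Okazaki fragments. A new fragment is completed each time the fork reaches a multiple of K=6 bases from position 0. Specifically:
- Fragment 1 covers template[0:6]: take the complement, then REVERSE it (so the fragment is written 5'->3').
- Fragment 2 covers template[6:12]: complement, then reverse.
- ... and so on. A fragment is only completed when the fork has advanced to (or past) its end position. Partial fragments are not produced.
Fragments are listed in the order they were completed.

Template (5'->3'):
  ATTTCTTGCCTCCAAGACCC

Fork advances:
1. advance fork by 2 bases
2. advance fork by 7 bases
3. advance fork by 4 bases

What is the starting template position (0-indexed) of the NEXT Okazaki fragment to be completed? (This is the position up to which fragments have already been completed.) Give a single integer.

Answer: 12

Derivation:
Step 1: advance 2 -> fork_pos = 0 + 2 = 2. Next multiple of 6 is 6 (not reached); still 0 fragment(s).
Step 2: advance 7 -> fork_pos = 2 + 7 = 9. Reached multiple(s) of 6: 6 -> fragment 1 completed (1 total).
Step 3: advance 4 -> fork_pos = 9 + 4 = 13. Reached multiple(s) of 6: 12 -> fragment 2 completed (2 total).
2 fragment(s) completed, covering template[0:12] (2 x 6 = 12). The next fragment, fragment 3, covers template[12:18], so it starts at position 12.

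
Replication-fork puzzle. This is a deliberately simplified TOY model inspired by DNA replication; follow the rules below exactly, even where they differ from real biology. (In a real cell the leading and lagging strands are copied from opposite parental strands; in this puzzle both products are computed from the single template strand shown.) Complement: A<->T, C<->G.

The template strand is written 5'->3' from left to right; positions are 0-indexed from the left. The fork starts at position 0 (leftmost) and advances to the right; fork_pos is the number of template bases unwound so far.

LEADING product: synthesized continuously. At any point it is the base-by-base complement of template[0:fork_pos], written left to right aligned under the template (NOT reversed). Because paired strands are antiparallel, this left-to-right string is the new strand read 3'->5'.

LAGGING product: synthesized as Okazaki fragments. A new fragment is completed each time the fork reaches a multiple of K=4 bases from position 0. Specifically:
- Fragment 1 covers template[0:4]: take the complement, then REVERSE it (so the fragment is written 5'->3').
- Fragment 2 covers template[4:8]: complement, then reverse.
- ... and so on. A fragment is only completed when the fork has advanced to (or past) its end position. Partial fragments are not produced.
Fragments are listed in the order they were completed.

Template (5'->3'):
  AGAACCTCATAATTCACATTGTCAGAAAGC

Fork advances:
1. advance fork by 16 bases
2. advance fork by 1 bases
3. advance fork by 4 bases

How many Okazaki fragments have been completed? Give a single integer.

Answer: 5

Derivation:
Step 1: advance 16 -> fork_pos = 0 + 16 = 16. Reached multiple(s) of 4: 4, 8, 12, 16 -> fragments 1-4 completed (4 total).
Step 2: advance 1 -> fork_pos = 16 + 1 = 17. Next multiple of 4 is 20 (not reached); still 4 fragment(s).
Step 3: advance 4 -> fork_pos = 17 + 4 = 21. Reached multiple(s) of 4: 20 -> fragment 5 completed (5 total).
Check: final fork_pos = 21; the multiples of 4 that are <= 21 are 4..20 -> 21 // 4 = 5 completed fragment(s).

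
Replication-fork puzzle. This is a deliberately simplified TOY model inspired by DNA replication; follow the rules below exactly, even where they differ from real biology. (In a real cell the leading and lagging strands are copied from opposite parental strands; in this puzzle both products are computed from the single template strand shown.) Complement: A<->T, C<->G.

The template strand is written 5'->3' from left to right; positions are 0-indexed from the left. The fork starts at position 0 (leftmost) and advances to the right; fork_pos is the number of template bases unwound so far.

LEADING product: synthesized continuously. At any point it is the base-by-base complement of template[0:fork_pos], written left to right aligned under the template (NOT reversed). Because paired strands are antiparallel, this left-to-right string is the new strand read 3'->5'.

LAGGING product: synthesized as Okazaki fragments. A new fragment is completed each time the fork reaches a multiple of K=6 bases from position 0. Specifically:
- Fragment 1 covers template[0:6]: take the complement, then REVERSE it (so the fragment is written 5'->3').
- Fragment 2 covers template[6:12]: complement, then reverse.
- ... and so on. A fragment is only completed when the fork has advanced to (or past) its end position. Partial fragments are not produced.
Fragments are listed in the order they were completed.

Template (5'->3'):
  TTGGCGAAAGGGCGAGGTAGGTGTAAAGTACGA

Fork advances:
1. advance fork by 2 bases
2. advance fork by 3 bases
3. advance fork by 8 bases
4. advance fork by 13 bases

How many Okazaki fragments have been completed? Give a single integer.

Step 1: advance 2 -> fork_pos = 0 + 2 = 2. Next multiple of 6 is 6 (not reached); still 0 fragment(s).
Step 2: advance 3 -> fork_pos = 2 + 3 = 5. Next multiple of 6 is 6 (not reached); still 0 fragment(s).
Step 3: advance 8 -> fork_pos = 5 + 8 = 13. Reached multiple(s) of 6: 6, 12 -> fragments 1-2 completed (2 total).
Step 4: advance 13 -> fork_pos = 13 + 13 = 26. Reached multiple(s) of 6: 18, 24 -> fragments 3-4 completed (4 total).
Check: final fork_pos = 26; the multiples of 6 that are <= 26 are 6..24 -> 26 // 6 = 4 completed fragment(s).

Answer: 4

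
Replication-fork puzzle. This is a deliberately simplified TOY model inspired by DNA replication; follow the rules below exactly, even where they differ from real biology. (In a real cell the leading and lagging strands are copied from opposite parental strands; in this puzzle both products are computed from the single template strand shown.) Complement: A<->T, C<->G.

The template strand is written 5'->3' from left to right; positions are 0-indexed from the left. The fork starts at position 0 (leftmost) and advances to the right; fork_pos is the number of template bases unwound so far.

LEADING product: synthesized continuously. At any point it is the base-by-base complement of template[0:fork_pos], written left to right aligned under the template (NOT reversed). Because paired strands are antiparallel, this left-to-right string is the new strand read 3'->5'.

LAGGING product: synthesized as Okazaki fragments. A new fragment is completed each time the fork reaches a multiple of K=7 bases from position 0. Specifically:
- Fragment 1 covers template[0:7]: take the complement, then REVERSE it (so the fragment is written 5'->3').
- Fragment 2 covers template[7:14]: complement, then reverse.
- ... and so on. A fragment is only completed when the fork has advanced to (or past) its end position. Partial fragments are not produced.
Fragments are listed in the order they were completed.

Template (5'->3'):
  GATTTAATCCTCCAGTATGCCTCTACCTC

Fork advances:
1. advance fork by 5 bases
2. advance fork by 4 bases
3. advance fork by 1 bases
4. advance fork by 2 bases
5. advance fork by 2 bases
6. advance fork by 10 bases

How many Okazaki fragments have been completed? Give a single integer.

Step 1: advance 5 -> fork_pos = 0 + 5 = 5. Next multiple of 7 is 7 (not reached); still 0 fragment(s).
Step 2: advance 4 -> fork_pos = 5 + 4 = 9. Reached multiple(s) of 7: 7 -> fragment 1 completed (1 total).
Step 3: advance 1 -> fork_pos = 9 + 1 = 10. Next multiple of 7 is 14 (not reached); still 1 fragment(s).
Step 4: advance 2 -> fork_pos = 10 + 2 = 12. Next multiple of 7 is 14 (not reached); still 1 fragment(s).
Step 5: advance 2 -> fork_pos = 12 + 2 = 14. Reached multiple(s) of 7: 14 -> fragment 2 completed (2 total).
Step 6: advance 10 -> fork_pos = 14 + 10 = 24. Reached multiple(s) of 7: 21 -> fragment 3 completed (3 total).
Check: final fork_pos = 24; the multiples of 7 that are <= 24 are 7..21 -> 24 // 7 = 3 completed fragment(s).

Answer: 3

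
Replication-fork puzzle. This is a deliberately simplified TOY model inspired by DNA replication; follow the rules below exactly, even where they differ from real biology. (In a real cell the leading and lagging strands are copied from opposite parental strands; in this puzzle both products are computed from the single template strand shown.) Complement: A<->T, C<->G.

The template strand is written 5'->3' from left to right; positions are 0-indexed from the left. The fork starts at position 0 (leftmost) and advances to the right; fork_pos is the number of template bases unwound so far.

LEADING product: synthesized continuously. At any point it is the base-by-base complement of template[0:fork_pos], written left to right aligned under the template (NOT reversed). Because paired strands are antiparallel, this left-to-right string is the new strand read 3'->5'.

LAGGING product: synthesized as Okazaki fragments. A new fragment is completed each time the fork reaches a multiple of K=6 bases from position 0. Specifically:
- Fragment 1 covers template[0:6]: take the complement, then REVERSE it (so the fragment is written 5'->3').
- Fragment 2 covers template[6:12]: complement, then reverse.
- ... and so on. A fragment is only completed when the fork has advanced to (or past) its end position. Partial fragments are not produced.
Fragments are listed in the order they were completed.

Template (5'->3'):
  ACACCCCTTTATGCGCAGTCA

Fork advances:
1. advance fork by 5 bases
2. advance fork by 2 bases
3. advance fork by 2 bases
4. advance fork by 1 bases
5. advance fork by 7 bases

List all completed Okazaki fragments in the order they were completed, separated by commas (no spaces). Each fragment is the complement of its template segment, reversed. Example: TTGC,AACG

Step 1: advance 5 -> fork_pos = 0 + 5 = 5. Next multiple of 6 is 6 (not reached); still 0 fragment(s).
Step 2: advance 2 -> fork_pos = 5 + 2 = 7. Reached multiple(s) of 6: 6 -> fragment 1 completed (1 total).
Step 3: advance 2 -> fork_pos = 7 + 2 = 9. Next multiple of 6 is 12 (not reached); still 1 fragment(s).
Step 4: advance 1 -> fork_pos = 9 + 1 = 10. Next multiple of 6 is 12 (not reached); still 1 fragment(s).
Step 5: advance 7 -> fork_pos = 10 + 7 = 17. Reached multiple(s) of 6: 12 -> fragment 2 completed (2 total).
Final fork_pos = 17, so 2 fragment(s) are complete. Build each: template segment -> complement -> reverse.
Fragment 1: template[0:6] = ACACCC -> complement TGTGGG -> reversed GGGTGT
Fragment 2: template[6:12] = CTTTAT -> complement GAAATA -> reversed ATAAAG

Answer: GGGTGT,ATAAAG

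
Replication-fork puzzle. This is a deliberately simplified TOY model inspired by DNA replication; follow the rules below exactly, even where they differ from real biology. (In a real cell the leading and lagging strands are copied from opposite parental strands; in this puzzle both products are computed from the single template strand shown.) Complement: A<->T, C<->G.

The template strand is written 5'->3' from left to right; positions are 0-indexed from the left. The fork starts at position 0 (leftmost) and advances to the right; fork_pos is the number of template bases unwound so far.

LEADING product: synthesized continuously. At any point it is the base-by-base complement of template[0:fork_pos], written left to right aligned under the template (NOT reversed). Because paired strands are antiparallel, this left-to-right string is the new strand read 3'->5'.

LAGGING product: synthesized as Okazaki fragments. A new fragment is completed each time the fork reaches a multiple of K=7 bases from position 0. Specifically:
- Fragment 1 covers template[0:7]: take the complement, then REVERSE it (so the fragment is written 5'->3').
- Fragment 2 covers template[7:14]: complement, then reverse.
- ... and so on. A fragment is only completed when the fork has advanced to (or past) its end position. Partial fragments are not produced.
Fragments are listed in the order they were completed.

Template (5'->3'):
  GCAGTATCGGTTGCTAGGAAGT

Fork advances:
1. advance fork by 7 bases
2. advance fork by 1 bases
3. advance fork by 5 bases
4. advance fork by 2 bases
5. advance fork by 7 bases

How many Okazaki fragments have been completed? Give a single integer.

Answer: 3

Derivation:
Step 1: advance 7 -> fork_pos = 0 + 7 = 7. Reached multiple(s) of 7: 7 -> fragment 1 completed (1 total).
Step 2: advance 1 -> fork_pos = 7 + 1 = 8. Next multiple of 7 is 14 (not reached); still 1 fragment(s).
Step 3: advance 5 -> fork_pos = 8 + 5 = 13. Next multiple of 7 is 14 (not reached); still 1 fragment(s).
Step 4: advance 2 -> fork_pos = 13 + 2 = 15. Reached multiple(s) of 7: 14 -> fragment 2 completed (2 total).
Step 5: advance 7 -> fork_pos = 15 + 7 = 22. Reached multiple(s) of 7: 21 -> fragment 3 completed (3 total).
Check: final fork_pos = 22; the multiples of 7 that are <= 22 are 7..21 -> 22 // 7 = 3 completed fragment(s).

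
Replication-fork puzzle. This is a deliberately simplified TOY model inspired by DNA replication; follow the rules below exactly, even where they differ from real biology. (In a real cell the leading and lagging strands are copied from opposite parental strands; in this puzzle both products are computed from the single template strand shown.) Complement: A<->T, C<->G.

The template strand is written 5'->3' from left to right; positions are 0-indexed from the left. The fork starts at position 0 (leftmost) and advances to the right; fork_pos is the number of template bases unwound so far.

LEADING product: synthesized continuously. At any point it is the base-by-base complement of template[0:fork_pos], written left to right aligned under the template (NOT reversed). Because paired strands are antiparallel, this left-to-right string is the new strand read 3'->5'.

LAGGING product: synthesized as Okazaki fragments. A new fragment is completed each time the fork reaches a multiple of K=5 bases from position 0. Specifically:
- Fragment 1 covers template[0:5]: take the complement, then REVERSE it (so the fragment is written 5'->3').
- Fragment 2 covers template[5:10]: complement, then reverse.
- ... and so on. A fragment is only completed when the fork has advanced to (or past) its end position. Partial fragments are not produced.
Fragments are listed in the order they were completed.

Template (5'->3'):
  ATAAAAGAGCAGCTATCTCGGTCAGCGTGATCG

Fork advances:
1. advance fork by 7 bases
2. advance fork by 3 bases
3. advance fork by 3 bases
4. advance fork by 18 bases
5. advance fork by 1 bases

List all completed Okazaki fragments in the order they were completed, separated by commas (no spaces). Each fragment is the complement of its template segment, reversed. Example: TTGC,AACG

Answer: TTTAT,GCTCT,TAGCT,CGAGA,CTGAC,TCACG

Derivation:
Step 1: advance 7 -> fork_pos = 0 + 7 = 7. Reached multiple(s) of 5: 5 -> fragment 1 completed (1 total).
Step 2: advance 3 -> fork_pos = 7 + 3 = 10. Reached multiple(s) of 5: 10 -> fragment 2 completed (2 total).
Step 3: advance 3 -> fork_pos = 10 + 3 = 13. Next multiple of 5 is 15 (not reached); still 2 fragment(s).
Step 4: advance 18 -> fork_pos = 13 + 18 = 31. Reached multiple(s) of 5: 15, 20, 25, 30 -> fragments 3-6 completed (6 total).
Step 5: advance 1 -> fork_pos = 31 + 1 = 32. Next multiple of 5 is 35 (not reached); still 6 fragment(s).
Final fork_pos = 32, so 6 fragment(s) are complete. Build each: template segment -> complement -> reverse.
Fragment 1: template[0:5] = ATAAA -> complement TATTT -> reversed TTTAT
Fragment 2: template[5:10] = AGAGC -> complement TCTCG -> reversed GCTCT
Fragment 3: template[10:15] = AGCTA -> complement TCGAT -> reversed TAGCT
Fragment 4: template[15:20] = TCTCG -> complement AGAGC -> reversed CGAGA
Fragment 5: template[20:25] = GTCAG -> complement CAGTC -> reversed CTGAC
Fragment 6: template[25:30] = CGTGA -> complement GCACT -> reversed TCACG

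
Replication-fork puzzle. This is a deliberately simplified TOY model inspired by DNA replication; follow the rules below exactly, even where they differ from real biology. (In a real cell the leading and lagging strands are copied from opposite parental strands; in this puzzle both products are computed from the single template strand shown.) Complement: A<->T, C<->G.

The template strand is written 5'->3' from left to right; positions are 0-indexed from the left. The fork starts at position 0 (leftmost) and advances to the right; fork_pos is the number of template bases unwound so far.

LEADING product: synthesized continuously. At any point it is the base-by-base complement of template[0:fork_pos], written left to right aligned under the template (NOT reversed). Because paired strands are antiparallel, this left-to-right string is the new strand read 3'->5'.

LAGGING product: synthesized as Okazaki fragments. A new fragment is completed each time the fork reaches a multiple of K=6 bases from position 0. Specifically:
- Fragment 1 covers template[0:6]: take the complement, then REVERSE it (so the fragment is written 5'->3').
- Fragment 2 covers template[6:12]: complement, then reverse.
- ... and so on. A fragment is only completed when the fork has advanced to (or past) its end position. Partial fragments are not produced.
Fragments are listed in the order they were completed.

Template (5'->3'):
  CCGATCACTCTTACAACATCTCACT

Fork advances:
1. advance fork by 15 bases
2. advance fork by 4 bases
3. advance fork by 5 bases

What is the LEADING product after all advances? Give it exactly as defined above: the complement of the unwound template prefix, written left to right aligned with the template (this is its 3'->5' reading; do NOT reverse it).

Answer: GGCTAGTGAGAATGTTGTAGAGTG

Derivation:
Step 1: advance 15 -> fork_pos = 0 + 15 = 15.
Step 2: advance 4 -> fork_pos = 15 + 4 = 19.
Step 3: advance 5 -> fork_pos = 19 + 5 = 24.
Unwound prefix: template[0:24] = CCGATCACTCTTACAACATCTCAC
Complement it base by base (A<->T, C<->G), keeping left-to-right order:
  [0:5] CCGAT -> GGCTA
  [5:10] CACTC -> GTGAG
  [10:15] TTACA -> AATGT
  [15:20] ACATC -> TGTAG
  [20:24] TCAC -> AGTG
Concatenate: GGCTAGTGAGAATGTTGTAGAGTG (length 24; written aligned with the template, i.e. 3'->5').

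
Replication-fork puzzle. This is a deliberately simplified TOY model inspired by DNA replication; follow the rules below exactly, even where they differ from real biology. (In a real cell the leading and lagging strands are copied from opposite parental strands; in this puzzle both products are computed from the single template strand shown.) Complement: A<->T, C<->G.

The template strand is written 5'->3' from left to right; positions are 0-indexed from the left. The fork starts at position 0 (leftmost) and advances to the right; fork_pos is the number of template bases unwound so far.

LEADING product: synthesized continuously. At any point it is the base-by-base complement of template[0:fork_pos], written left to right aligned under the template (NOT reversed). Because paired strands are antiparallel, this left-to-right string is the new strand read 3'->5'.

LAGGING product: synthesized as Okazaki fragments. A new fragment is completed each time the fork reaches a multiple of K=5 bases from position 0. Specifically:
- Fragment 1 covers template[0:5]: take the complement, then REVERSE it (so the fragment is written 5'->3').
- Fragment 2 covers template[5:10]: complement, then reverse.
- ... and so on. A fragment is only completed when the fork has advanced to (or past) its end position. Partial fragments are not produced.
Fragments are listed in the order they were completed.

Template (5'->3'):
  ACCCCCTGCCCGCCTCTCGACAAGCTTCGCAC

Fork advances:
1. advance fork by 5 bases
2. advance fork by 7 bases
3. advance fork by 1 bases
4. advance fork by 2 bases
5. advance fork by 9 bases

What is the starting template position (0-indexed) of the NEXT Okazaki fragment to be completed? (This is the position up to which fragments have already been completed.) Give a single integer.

Answer: 20

Derivation:
Step 1: advance 5 -> fork_pos = 0 + 5 = 5. Reached multiple(s) of 5: 5 -> fragment 1 completed (1 total).
Step 2: advance 7 -> fork_pos = 5 + 7 = 12. Reached multiple(s) of 5: 10 -> fragment 2 completed (2 total).
Step 3: advance 1 -> fork_pos = 12 + 1 = 13. Next multiple of 5 is 15 (not reached); still 2 fragment(s).
Step 4: advance 2 -> fork_pos = 13 + 2 = 15. Reached multiple(s) of 5: 15 -> fragment 3 completed (3 total).
Step 5: advance 9 -> fork_pos = 15 + 9 = 24. Reached multiple(s) of 5: 20 -> fragment 4 completed (4 total).
4 fragment(s) completed, covering template[0:20] (4 x 5 = 20). The next fragment, fragment 5, covers template[20:25], so it starts at position 20.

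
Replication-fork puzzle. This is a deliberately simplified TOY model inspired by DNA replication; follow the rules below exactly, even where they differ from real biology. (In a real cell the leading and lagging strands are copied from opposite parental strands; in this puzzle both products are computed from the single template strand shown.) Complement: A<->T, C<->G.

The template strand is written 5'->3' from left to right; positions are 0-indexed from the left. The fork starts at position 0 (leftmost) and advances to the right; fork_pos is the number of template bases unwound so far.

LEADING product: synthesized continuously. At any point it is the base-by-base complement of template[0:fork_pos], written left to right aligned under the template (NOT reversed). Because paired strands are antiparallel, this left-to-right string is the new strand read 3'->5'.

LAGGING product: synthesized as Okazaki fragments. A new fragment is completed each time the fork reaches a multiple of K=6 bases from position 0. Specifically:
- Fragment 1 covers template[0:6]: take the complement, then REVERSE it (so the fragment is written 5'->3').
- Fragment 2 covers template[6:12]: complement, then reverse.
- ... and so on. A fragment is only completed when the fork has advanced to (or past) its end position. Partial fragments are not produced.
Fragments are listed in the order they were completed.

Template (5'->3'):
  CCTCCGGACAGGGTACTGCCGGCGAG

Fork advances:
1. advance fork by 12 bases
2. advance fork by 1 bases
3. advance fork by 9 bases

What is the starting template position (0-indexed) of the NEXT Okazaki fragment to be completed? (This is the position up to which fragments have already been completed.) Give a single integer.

Step 1: advance 12 -> fork_pos = 0 + 12 = 12. Reached multiple(s) of 6: 6, 12 -> fragments 1-2 completed (2 total).
Step 2: advance 1 -> fork_pos = 12 + 1 = 13. Next multiple of 6 is 18 (not reached); still 2 fragment(s).
Step 3: advance 9 -> fork_pos = 13 + 9 = 22. Reached multiple(s) of 6: 18 -> fragment 3 completed (3 total).
3 fragment(s) completed, covering template[0:18] (3 x 6 = 18). The next fragment, fragment 4, covers template[18:24], so it starts at position 18.

Answer: 18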